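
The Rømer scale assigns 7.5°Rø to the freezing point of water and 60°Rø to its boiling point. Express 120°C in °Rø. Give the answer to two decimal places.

70.50°Rø

Linearly onto the Rømer scale: 7.5 + (120.0000 / 100) × (60 - 7.5) = 70.50°Rø.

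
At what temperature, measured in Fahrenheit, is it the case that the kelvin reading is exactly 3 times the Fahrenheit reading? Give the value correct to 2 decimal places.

Let F be the Fahrenheit reading. The kelvin reading is K = 5/9·F + 255.372.
Require K = 3·F: 5/9·F + 255.372 = 3·F.
(-22/9)·F = -255.372  ⇒  F = 104.47.

104.47°F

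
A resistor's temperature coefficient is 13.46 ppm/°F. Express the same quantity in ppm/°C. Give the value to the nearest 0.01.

24.23 ppm/°C

The quantity depends on a temperature interval, so only the ratio of degree sizes applies; the offset between the scales is irrelevant.
A change of 1°C is a change of 1.8°F, so per °C the value is 13.46 × 1.8 = 24.23.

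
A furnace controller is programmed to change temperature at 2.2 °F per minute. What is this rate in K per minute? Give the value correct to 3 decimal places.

1.222 K/minute

Since only a temperature interval is involved, the additive offset between the scales drops out.
A change of 1°F is a change of 5/9 K, so 2.2 × 5/9 = 1.222.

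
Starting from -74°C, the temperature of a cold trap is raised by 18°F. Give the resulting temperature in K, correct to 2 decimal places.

The 18°F change is an interval, so only the factor 5/9 applies: +18 × 5/9 = +10.0000°C.
Final Celsius temperature: -74.0000 + 10.0000 = -64.0000°C.
In kelvin: -64.0000 + 273.15 = 209.15 K.

209.15 K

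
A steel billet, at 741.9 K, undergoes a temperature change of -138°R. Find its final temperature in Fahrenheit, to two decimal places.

Initial temperature in Celsius: 741.9 - 273.15 = 468.7500°C.
The 138°R change is an interval, so only the factor 5/9 applies: -138 × 5/9 = -76.6667°C.
Final Celsius temperature: 468.7500 - 76.6667 = 392.0833°C.
In Fahrenheit: 392.0833 × 1.8 + 32 = 737.75°F.

737.75°F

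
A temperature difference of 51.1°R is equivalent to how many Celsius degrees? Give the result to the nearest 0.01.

An interval of 1°R corresponds to 5/9°C.
51.1 × 5/9 = 28.39.

28.39°C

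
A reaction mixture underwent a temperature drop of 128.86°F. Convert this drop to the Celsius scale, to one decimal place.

For a temperature interval the offset drops out; only the factor 5/9 applies.
128.86 × 5/9 = 71.6.

71.6°C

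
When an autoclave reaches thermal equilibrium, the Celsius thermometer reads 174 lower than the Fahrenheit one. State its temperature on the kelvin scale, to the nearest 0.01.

Let x be the Fahrenheit reading; then the Celsius reading is 5/9·x - 17.7778.
(5/9·x - 17.7778) - x = -174  ⇒  (-4/9)·x = -156.222  ⇒  x = 351.5000°F.
In Celsius: (351.5 - 32) × 5/9 = 177.5000°C.
In kelvin: 177.5000 + 273.15 = 450.65 K.

450.65 K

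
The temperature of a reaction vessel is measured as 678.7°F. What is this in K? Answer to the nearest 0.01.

In Celsius: (678.7 - 32) × 5/9 = 359.2778°C.
In kelvin: 359.2778 + 273.15 = 632.43 K.

632.43 K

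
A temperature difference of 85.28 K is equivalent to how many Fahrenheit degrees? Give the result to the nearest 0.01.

Only the scale ratio 1.8 matters for a change in temperature.
85.28 × 1.8 = 153.50.

153.50°F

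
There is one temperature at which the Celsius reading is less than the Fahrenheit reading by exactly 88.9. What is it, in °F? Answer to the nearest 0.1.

Let F be the Fahrenheit reading. The Celsius reading is C = 5/9·F - 17.7778.
Require C - F = -88.9: (-4/9)·F - 17.7778 = -88.9.
F = (-88.9 + 17.7778) / (-4/9) = 160.0.

160.0°F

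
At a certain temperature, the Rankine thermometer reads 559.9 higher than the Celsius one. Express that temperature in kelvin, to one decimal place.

Let x be the Celsius reading; then the Rankine reading is 1.8·x + 491.67.
(1.8·x + 491.67) - x = 559.9  ⇒  (0.8)·x = 68.23  ⇒  x = 85.2875°C.
In kelvin: 85.2875 + 273.15 = 358.4 K.

358.4 K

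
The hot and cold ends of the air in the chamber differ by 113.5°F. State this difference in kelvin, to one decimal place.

63.1 K

For a temperature interval the offset drops out; only the factor 5/9 applies.
113.5 × 5/9 = 63.1.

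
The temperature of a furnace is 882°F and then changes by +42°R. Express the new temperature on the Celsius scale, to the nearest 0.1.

Initial temperature in Celsius: (882 - 32) × 5/9 = 472.2222°C.
The 42°R change is an interval, so only the factor 5/9 applies: +42 × 5/9 = +23.3333°C.
Final Celsius temperature: 472.2222 + 23.3333 = 495.5556°C.

495.6°C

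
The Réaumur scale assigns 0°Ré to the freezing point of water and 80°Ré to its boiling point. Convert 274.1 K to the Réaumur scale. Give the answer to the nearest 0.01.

First in Celsius: 274.1 - 273.15 = 0.9500°C.
Linearly onto the Réaumur scale: 0 + (0.9500 / 100) × (80 - 0) = 0.76°Ré.

0.76°Ré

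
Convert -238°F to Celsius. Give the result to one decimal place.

-150.0°C

In Celsius: (-238 - 32) × 5/9 = -150.0000°C.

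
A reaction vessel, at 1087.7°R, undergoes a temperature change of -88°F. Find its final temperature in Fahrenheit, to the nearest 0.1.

540.0°F

Initial temperature in Celsius: (1087.7 - 491.67) × 5/9 = 331.1278°C.
The 88°F change is an interval, so only the factor 5/9 applies: -88 × 5/9 = -48.8889°C.
Final Celsius temperature: 331.1278 - 48.8889 = 282.2389°C.
In Fahrenheit: 282.2389 × 1.8 + 32 = 540.0°F.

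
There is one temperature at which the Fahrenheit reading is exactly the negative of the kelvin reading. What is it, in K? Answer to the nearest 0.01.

Let K be the kelvin reading. The Fahrenheit reading is F = 1.8·K - 459.67.
Require F = -1·K: 1.8·K - 459.67 = -1·K.
(2.8)·K = 459.67  ⇒  K = 164.17.

164.17 K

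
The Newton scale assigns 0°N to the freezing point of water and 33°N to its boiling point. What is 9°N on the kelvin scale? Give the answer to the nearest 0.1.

Linear interpolation between the fixed points: C = (9 - 0) × 100 / (33 - 0) = 27.2727°C.
Then 27.2727 + 273.15 = 300.4 K.

300.4 K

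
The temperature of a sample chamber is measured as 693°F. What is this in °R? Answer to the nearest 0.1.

In Celsius: (693 - 32) × 5/9 = 367.2222°C.
In Rankine: 367.2222 × 1.8 + 491.67 = 1152.7°R.

1152.7°R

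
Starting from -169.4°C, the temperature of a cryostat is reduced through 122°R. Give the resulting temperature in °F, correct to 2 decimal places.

The 122°R change is an interval, so only the factor 5/9 applies: -122 × 5/9 = -67.7778°C.
Final Celsius temperature: -169.4000 - 67.7778 = -237.1778°C.
In Fahrenheit: -237.1778 × 1.8 + 32 = -394.92°F.

-394.92°F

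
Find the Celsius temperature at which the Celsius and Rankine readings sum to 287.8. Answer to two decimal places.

Let C be the Celsius reading. The Rankine reading is R = 1.8·C + 491.67.
Require C + R = 287.8: (2.8)·C + 491.67 = 287.8.
C = (287.8 - 491.67) / (2.8) = -72.81.

-72.81°C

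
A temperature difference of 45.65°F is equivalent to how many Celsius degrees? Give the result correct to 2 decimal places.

For a temperature interval the offset drops out; only the factor 5/9 applies.
45.65 × 5/9 = 25.36.

25.36°C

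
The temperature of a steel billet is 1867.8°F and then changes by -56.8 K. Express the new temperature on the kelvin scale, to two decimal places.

1236.24 K

Initial temperature in Celsius: (1867.8 - 32) × 5/9 = 1019.8889°C.
The 56.8 K change is an interval; Kelvin and Celsius degrees are the same size, so ΔC = -56.8°C.
Final Celsius temperature: 1019.8889 - 56.8000 = 963.0889°C.
In kelvin: 963.0889 + 273.15 = 1236.24 K.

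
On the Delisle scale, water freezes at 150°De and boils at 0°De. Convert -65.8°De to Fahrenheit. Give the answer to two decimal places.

Linear interpolation between the fixed points: C = (-65.8 - 150) × 100 / (0 - 150) = 143.8667°C.
Then 143.8667 × 1.8 + 32 = 290.96°F.

290.96°F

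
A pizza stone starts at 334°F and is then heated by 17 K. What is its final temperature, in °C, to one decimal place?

Initial temperature in Celsius: (334 - 32) × 5/9 = 167.7778°C.
The 17 K change is an interval; Kelvin and Celsius degrees are the same size, so ΔC = +17°C.
Final Celsius temperature: 167.7778 + 17.0000 = 184.7778°C.

184.8°C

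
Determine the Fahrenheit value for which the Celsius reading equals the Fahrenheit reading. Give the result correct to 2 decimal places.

-40.00°F

Let F be the Fahrenheit reading. The Celsius reading is C = 5/9·F - 17.7778.
Set C = F: 5/9·F - 17.7778 = F.
(-4/9)·F = 17.7778  ⇒  F = -40.00.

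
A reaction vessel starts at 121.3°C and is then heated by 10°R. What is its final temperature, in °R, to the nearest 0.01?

720.01°R

The 10°R change is an interval, so only the factor 5/9 applies: +10 × 5/9 = +5.5556°C.
Final Celsius temperature: 121.3000 + 5.5556 = 126.8556°C.
In Rankine: 126.8556 × 1.8 + 491.67 = 720.01°R.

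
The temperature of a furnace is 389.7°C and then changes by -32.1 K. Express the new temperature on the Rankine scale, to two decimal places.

1135.35°R

The 32.1 K change is an interval; Kelvin and Celsius degrees are the same size, so ΔC = -32.1°C.
Final Celsius temperature: 389.7000 - 32.1000 = 357.6000°C.
In Rankine: 357.6000 × 1.8 + 491.67 = 1135.35°R.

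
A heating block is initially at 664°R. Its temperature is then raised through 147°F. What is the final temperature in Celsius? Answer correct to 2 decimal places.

177.41°C

Initial temperature in Celsius: (664 - 491.67) × 5/9 = 95.7389°C.
The 147°F change is an interval, so only the factor 5/9 applies: +147 × 5/9 = +81.6667°C.
Final Celsius temperature: 95.7389 + 81.6667 = 177.4056°C.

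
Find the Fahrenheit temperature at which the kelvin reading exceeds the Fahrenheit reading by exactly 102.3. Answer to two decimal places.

Let F be the Fahrenheit reading. The kelvin reading is K = 5/9·F + 255.372.
Require K - F = 102.3: (-4/9)·F + 255.372 = 102.3.
F = (102.3 - 255.372) / (-4/9) = 344.41.

344.41°F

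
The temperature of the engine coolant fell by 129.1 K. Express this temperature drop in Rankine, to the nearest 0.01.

For a temperature interval the offset drops out; only the factor 1.8 applies.
129.1 × 1.8 = 232.38.

232.38°R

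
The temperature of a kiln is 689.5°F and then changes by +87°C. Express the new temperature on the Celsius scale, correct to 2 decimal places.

452.28°C

Initial temperature in Celsius: (689.5 - 32) × 5/9 = 365.2778°C.
Final Celsius temperature: 365.2778 + 87.0000 = 452.2778°C.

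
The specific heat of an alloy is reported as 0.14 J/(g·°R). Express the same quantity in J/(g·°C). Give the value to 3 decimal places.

0.252 J/(g·°C)

The quantity depends on a temperature interval, so only the ratio of degree sizes applies; the offset between the scales is irrelevant.
A change of 1°C is a change of 1.8°R, so per °C the value is 0.14 × 1.8 = 0.252.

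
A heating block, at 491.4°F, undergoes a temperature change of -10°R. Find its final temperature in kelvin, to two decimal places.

522.82 K

Initial temperature in Celsius: (491.4 - 32) × 5/9 = 255.2222°C.
The 10°R change is an interval, so only the factor 5/9 applies: -10 × 5/9 = -5.5556°C.
Final Celsius temperature: 255.2222 - 5.5556 = 249.6667°C.
In kelvin: 249.6667 + 273.15 = 522.82 K.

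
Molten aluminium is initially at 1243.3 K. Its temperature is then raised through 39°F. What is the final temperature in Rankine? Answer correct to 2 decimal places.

Initial temperature in Celsius: 1243.3 - 273.15 = 970.1500°C.
The 39°F change is an interval, so only the factor 5/9 applies: +39 × 5/9 = +21.6667°C.
Final Celsius temperature: 970.1500 + 21.6667 = 991.8167°C.
In Rankine: 991.8167 × 1.8 + 491.67 = 2276.94°R.

2276.94°R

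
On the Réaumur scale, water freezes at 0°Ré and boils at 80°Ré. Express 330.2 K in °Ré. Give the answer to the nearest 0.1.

First in Celsius: 330.2 - 273.15 = 57.0500°C.
Linearly onto the Réaumur scale: 0 + (57.0500 / 100) × (80 - 0) = 45.6°Ré.

45.6°Ré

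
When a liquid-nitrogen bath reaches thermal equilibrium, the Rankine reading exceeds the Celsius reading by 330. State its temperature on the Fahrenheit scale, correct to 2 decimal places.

-331.76°F

Let x be the Rankine reading; then the Celsius reading is 5/9·x - 273.15.
(5/9·x - 273.15) - x = -330  ⇒  (-4/9)·x = -56.85  ⇒  x = 127.9125°R.
In Celsius: (127.9125 - 491.67) × 5/9 = -202.0875°C.
In Fahrenheit: -202.0875 × 1.8 + 32 = -331.76°F.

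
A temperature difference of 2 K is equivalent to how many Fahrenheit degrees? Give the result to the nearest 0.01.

Only the scale ratio 1.8 matters for a change in temperature.
2 × 1.8 = 3.60.

3.60°F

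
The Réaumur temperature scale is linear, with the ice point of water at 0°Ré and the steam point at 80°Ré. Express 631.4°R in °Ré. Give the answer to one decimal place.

First in Celsius: (631.4 - 491.67) × 5/9 = 77.6278°C.
Linearly onto the Réaumur scale: 0 + (77.6278 / 100) × (80 - 0) = 62.1°Ré.

62.1°Ré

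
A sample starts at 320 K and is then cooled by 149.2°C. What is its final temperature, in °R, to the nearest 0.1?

Initial temperature in Celsius: 320 - 273.15 = 46.8500°C.
Final Celsius temperature: 46.8500 - 149.2000 = -102.3500°C.
In Rankine: -102.3500 × 1.8 + 491.67 = 307.4°R.

307.4°R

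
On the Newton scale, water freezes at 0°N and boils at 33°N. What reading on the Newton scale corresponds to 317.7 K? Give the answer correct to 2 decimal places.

First in Celsius: 317.7 - 273.15 = 44.5500°C.
Linearly onto the Newton scale: 0 + (44.5500 / 100) × (33 - 0) = 14.70°N.

14.70°N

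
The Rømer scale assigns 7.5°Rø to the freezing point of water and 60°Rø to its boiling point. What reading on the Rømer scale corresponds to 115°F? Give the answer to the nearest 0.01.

First in Celsius: (115 - 32) × 5/9 = 46.1111°C.
Linearly onto the Rømer scale: 7.5 + (46.1111 / 100) × (60 - 7.5) = 31.71°Rø.

31.71°Rø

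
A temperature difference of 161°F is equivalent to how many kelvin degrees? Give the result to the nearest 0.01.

89.44 K

An interval of 1°F corresponds to 5/9 K.
161 × 5/9 = 89.44.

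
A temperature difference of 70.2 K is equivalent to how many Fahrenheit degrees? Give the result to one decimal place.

Only the scale ratio 1.8 matters for a change in temperature.
70.2 × 1.8 = 126.4.

126.4°F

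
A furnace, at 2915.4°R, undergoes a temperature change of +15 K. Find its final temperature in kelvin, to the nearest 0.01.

1634.67 K

Initial temperature in Celsius: (2915.4 - 491.67) × 5/9 = 1346.5167°C.
The 15 K change is an interval; Kelvin and Celsius degrees are the same size, so ΔC = +15°C.
Final Celsius temperature: 1346.5167 + 15.0000 = 1361.5167°C.
In kelvin: 1361.5167 + 273.15 = 1634.67 K.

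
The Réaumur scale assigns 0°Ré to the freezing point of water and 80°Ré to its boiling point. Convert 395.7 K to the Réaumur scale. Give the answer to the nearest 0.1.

First in Celsius: 395.7 - 273.15 = 122.5500°C.
Linearly onto the Réaumur scale: 0 + (122.5500 / 100) × (80 - 0) = 98.0°Ré.

98.0°Ré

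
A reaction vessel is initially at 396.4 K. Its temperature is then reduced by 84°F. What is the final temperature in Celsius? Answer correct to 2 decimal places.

Initial temperature in Celsius: 396.4 - 273.15 = 123.2500°C.
The 84°F change is an interval, so only the factor 5/9 applies: -84 × 5/9 = -46.6667°C.
Final Celsius temperature: 123.2500 - 46.6667 = 76.5833°C.

76.58°C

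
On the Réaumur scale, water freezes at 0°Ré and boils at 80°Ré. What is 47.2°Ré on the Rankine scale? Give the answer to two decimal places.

597.87°R

Linear interpolation between the fixed points: C = (47.2 - 0) × 100 / (80 - 0) = 59.0000°C.
Then 59.0000 × 1.8 + 491.67 = 597.87°R.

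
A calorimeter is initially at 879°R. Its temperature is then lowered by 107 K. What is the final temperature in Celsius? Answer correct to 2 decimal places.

Initial temperature in Celsius: (879 - 491.67) × 5/9 = 215.1833°C.
The 107 K change is an interval; Kelvin and Celsius degrees are the same size, so ΔC = -107°C.
Final Celsius temperature: 215.1833 - 107.0000 = 108.1833°C.

108.18°C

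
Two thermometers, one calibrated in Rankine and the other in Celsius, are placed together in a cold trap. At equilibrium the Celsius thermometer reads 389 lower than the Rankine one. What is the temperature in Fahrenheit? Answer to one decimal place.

-199.0°F

Let x be the Rankine reading; then the Celsius reading is 5/9·x - 273.15.
(5/9·x - 273.15) - x = -389  ⇒  (-4/9)·x = -115.85  ⇒  x = 260.6625°R.
In Celsius: (260.6625 - 491.67) × 5/9 = -128.3375°C.
In Fahrenheit: -128.3375 × 1.8 + 32 = -199.0°F.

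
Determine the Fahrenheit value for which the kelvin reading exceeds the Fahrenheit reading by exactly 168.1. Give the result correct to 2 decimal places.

Let F be the Fahrenheit reading. The kelvin reading is K = 5/9·F + 255.372.
Require K - F = 168.1: (-4/9)·F + 255.372 = 168.1.
F = (168.1 - 255.372) / (-4/9) = 196.36.

196.36°F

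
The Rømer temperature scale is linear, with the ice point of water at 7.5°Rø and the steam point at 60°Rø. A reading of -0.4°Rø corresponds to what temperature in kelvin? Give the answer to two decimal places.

258.10 K

Linear interpolation between the fixed points: C = (-0.4 - 7.5) × 100 / (60 - 7.5) = -15.0476°C.
Then -15.0476 + 273.15 = 258.10 K.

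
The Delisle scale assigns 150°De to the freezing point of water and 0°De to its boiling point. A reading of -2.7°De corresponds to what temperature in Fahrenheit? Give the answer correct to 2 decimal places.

215.24°F

Linear interpolation between the fixed points: C = (-2.7 - 150) × 100 / (0 - 150) = 101.8000°C.
Then 101.8000 × 1.8 + 32 = 215.24°F.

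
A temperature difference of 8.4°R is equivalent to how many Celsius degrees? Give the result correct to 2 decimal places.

4.67°C

Only the scale ratio 5/9 matters for a change in temperature.
8.4 × 5/9 = 4.67.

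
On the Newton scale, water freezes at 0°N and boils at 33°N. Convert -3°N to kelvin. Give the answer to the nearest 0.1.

264.1 K

Linear interpolation between the fixed points: C = (-3 - 0) × 100 / (33 - 0) = -9.0909°C.
Then -9.0909 + 273.15 = 264.1 K.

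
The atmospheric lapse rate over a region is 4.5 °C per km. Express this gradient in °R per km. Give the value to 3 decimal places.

8.100 °R/km

Since only a temperature interval is involved, the additive offset between the scales drops out.
A change of 1°C is a change of 1.8°R, so 4.5 × 1.8 = 8.100.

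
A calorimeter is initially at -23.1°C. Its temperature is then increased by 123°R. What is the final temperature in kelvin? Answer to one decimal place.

The 123°R change is an interval, so only the factor 5/9 applies: +123 × 5/9 = +68.3333°C.
Final Celsius temperature: -23.1000 + 68.3333 = 45.2333°C.
In kelvin: 45.2333 + 273.15 = 318.4 K.

318.4 K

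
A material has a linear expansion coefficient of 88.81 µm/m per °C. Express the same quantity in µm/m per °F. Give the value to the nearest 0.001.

Since only a temperature interval is involved, the additive offset between the scales drops out.
A change of 1°F is a change of 5/9°C, so per °F the value is 88.81 × 5/9 = 49.339.

49.339 µm/m per °F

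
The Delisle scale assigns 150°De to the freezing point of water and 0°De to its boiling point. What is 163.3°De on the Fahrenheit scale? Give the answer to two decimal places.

Linear interpolation between the fixed points: C = (163.3 - 150) × 100 / (0 - 150) = -8.8667°C.
Then -8.8667 × 1.8 + 32 = 16.04°F.

16.04°F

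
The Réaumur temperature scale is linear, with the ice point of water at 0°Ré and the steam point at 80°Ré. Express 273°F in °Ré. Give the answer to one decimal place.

107.1°Ré

First in Celsius: (273 - 32) × 5/9 = 133.8889°C.
Linearly onto the Réaumur scale: 0 + (133.8889 / 100) × (80 - 0) = 107.1°Ré.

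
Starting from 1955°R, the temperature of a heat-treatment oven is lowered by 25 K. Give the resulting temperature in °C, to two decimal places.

Initial temperature in Celsius: (1955 - 491.67) × 5/9 = 812.9611°C.
The 25 K change is an interval; Kelvin and Celsius degrees are the same size, so ΔC = -25°C.
Final Celsius temperature: 812.9611 - 25.0000 = 787.9611°C.

787.96°C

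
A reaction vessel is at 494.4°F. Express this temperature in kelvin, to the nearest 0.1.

In Celsius: (494.4 - 32) × 5/9 = 256.8889°C.
In kelvin: 256.8889 + 273.15 = 530.0 K.

530.0 K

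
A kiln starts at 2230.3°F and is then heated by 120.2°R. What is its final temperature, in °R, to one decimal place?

Initial temperature in Celsius: (2230.3 - 32) × 5/9 = 1221.2778°C.
The 120.2°R change is an interval, so only the factor 5/9 applies: +120.2 × 5/9 = +66.7778°C.
Final Celsius temperature: 1221.2778 + 66.7778 = 1288.0556°C.
In Rankine: 1288.0556 × 1.8 + 491.67 = 2810.2°R.

2810.2°R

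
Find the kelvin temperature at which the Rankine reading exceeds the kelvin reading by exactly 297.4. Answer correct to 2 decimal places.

Let K be the kelvin reading. The Rankine reading is R = 1.8·K.
Require R - K = 297.4: (0.8)·K = 297.4.
K = (297.4) / (0.8) = 371.75.

371.75 K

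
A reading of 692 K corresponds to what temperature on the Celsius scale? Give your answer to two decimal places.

418.85°C

In Celsius: 692 - 273.15 = 418.8500°C.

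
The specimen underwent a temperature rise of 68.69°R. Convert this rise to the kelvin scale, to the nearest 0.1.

For a temperature interval the offset drops out; only the factor 5/9 applies.
68.69 × 5/9 = 38.2.

38.2 K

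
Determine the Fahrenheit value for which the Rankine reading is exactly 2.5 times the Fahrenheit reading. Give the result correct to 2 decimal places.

306.45°F

Let F be the Fahrenheit reading. The Rankine reading is R = 1·F + 459.67.
Require R = 2.5·F: 1·F + 459.67 = 2.5·F.
(-1.5)·F = -459.67  ⇒  F = 306.45.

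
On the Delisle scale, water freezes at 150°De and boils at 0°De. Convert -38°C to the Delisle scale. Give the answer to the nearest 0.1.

207.0°De

Linearly onto the Delisle scale: 150 + (-38.0000 / 100) × (0 - 150) = 207.0°De.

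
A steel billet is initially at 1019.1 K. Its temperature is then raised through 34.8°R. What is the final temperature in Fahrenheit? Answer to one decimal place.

1409.5°F

Initial temperature in Celsius: 1019.1 - 273.15 = 745.9500°C.
The 34.8°R change is an interval, so only the factor 5/9 applies: +34.8 × 5/9 = +19.3333°C.
Final Celsius temperature: 745.9500 + 19.3333 = 765.2833°C.
In Fahrenheit: 765.2833 × 1.8 + 32 = 1409.5°F.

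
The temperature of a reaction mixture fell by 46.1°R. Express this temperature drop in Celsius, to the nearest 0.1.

25.6°C

Only the scale ratio 5/9 matters for a change in temperature.
46.1 × 5/9 = 25.6.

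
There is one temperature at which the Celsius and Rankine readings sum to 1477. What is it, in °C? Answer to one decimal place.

351.9°C

Let C be the Celsius reading. The Rankine reading is R = 1.8·C + 491.67.
Require C + R = 1477: (2.8)·C + 491.67 = 1477.
C = (1477 - 491.67) / (2.8) = 351.9.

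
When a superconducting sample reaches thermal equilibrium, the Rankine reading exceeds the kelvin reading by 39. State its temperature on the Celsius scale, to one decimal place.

Let x be the kelvin reading; then the Rankine reading is 1.8·x.
(1.8·x) - x = 39  ⇒  (0.8)·x = 39  ⇒  x = 48.7500 K.
In Celsius: 48.75 - 273.15 = -224.4°C.

-224.4°C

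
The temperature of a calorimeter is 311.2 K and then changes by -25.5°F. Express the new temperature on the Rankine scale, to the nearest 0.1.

Initial temperature in Celsius: 311.2 - 273.15 = 38.0500°C.
The 25.5°F change is an interval, so only the factor 5/9 applies: -25.5 × 5/9 = -14.1667°C.
Final Celsius temperature: 38.0500 - 14.1667 = 23.8833°C.
In Rankine: 23.8833 × 1.8 + 491.67 = 534.7°R.

534.7°R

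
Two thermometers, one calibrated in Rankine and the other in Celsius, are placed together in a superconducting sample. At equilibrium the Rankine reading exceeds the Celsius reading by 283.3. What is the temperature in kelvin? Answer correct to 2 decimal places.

Let x be the Rankine reading; then the Celsius reading is 5/9·x - 273.15.
(5/9·x - 273.15) - x = -283.3  ⇒  (-4/9)·x = -10.15  ⇒  x = 22.8375°R.
In Celsius: (22.8375 - 491.67) × 5/9 = -260.4625°C.
In kelvin: -260.4625 + 273.15 = 12.69 K.

12.69 K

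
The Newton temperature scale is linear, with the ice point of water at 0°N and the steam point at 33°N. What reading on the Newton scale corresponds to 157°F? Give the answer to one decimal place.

First in Celsius: (157 - 32) × 5/9 = 69.4444°C.
Linearly onto the Newton scale: 0 + (69.4444 / 100) × (33 - 0) = 22.9°N.

22.9°N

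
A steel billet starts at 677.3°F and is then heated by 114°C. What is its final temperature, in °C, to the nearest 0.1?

Initial temperature in Celsius: (677.3 - 32) × 5/9 = 358.5000°C.
Final Celsius temperature: 358.5000 + 114.0000 = 472.5000°C.

472.5°C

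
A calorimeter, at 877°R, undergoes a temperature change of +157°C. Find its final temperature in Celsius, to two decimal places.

371.07°C

Initial temperature in Celsius: (877 - 491.67) × 5/9 = 214.0722°C.
Final Celsius temperature: 214.0722 + 157.0000 = 371.0722°C.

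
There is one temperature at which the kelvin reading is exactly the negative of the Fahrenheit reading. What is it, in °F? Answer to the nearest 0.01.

-164.17°F

Let F be the Fahrenheit reading. The kelvin reading is K = 5/9·F + 255.372.
Require K = -1·F: 5/9·F + 255.372 = -1·F.
(14/9)·F = -255.372  ⇒  F = -164.17.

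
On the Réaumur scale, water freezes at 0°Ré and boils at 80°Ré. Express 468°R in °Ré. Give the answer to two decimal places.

-10.52°Ré

First in Celsius: (468 - 491.67) × 5/9 = -13.1500°C.
Linearly onto the Réaumur scale: 0 + (-13.1500 / 100) × (80 - 0) = -10.52°Ré.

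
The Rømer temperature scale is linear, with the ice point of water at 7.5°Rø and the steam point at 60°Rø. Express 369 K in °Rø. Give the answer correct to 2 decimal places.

First in Celsius: 369 - 273.15 = 95.8500°C.
Linearly onto the Rømer scale: 7.5 + (95.8500 / 100) × (60 - 7.5) = 57.82°Rø.

57.82°Rø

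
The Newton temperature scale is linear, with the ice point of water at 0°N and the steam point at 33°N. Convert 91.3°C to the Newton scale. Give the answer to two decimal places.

30.13°N

Linearly onto the Newton scale: 0 + (91.3000 / 100) × (33 - 0) = 30.13°N.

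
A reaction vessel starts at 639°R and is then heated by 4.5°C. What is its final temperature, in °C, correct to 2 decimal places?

86.35°C

Initial temperature in Celsius: (639 - 491.67) × 5/9 = 81.8500°C.
Final Celsius temperature: 81.8500 + 4.5000 = 86.3500°C.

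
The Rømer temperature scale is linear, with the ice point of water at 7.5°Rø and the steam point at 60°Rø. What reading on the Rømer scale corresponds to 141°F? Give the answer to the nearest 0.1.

First in Celsius: (141 - 32) × 5/9 = 60.5556°C.
Linearly onto the Rømer scale: 7.5 + (60.5556 / 100) × (60 - 7.5) = 39.3°Rø.

39.3°Rø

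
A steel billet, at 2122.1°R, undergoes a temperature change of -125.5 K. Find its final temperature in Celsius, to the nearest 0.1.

Initial temperature in Celsius: (2122.1 - 491.67) × 5/9 = 905.7944°C.
The 125.5 K change is an interval; Kelvin and Celsius degrees are the same size, so ΔC = -125.5°C.
Final Celsius temperature: 905.7944 - 125.5000 = 780.2944°C.

780.3°C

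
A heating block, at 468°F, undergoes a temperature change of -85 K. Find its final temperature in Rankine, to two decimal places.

774.67°R

Initial temperature in Celsius: (468 - 32) × 5/9 = 242.2222°C.
The 85 K change is an interval; Kelvin and Celsius degrees are the same size, so ΔC = -85°C.
Final Celsius temperature: 242.2222 - 85.0000 = 157.2222°C.
In Rankine: 157.2222 × 1.8 + 491.67 = 774.67°R.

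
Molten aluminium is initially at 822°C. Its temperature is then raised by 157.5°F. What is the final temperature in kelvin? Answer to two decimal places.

1182.65 K

The 157.5°F change is an interval, so only the factor 5/9 applies: +157.5 × 5/9 = +87.5000°C.
Final Celsius temperature: 822.0000 + 87.5000 = 909.5000°C.
In kelvin: 909.5000 + 273.15 = 1182.65 K.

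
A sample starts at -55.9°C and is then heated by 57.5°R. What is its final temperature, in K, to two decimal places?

The 57.5°R change is an interval, so only the factor 5/9 applies: +57.5 × 5/9 = +31.9444°C.
Final Celsius temperature: -55.9000 + 31.9444 = -23.9556°C.
In kelvin: -23.9556 + 273.15 = 249.19 K.

249.19 K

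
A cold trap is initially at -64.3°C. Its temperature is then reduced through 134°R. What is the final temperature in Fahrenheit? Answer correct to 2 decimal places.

The 134°R change is an interval, so only the factor 5/9 applies: -134 × 5/9 = -74.4444°C.
Final Celsius temperature: -64.3000 - 74.4444 = -138.7444°C.
In Fahrenheit: -138.7444 × 1.8 + 32 = -217.74°F.

-217.74°F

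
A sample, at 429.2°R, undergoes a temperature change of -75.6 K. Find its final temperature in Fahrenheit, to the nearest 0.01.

Initial temperature in Celsius: (429.2 - 491.67) × 5/9 = -34.7056°C.
The 75.6 K change is an interval; Kelvin and Celsius degrees are the same size, so ΔC = -75.6°C.
Final Celsius temperature: -34.7056 - 75.6000 = -110.3056°C.
In Fahrenheit: -110.3056 × 1.8 + 32 = -166.55°F.

-166.55°F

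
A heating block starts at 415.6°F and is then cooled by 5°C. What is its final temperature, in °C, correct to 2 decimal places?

Initial temperature in Celsius: (415.6 - 32) × 5/9 = 213.1111°C.
Final Celsius temperature: 213.1111 - 5.0000 = 208.1111°C.

208.11°C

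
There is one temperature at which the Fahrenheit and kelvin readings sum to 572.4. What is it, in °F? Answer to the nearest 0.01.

Let F be the Fahrenheit reading. The kelvin reading is K = 5/9·F + 255.372.
Require F + K = 572.4: (14/9)·F + 255.372 = 572.4.
F = (572.4 - 255.372) / (14/9) = 203.80.

203.80°F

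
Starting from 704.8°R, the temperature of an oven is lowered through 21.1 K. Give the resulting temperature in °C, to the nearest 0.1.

97.3°C

Initial temperature in Celsius: (704.8 - 491.67) × 5/9 = 118.4056°C.
The 21.1 K change is an interval; Kelvin and Celsius degrees are the same size, so ΔC = -21.1°C.
Final Celsius temperature: 118.4056 - 21.1000 = 97.3056°C.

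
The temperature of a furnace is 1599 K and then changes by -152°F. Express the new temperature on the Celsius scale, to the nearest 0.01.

Initial temperature in Celsius: 1599 - 273.15 = 1325.8500°C.
The 152°F change is an interval, so only the factor 5/9 applies: -152 × 5/9 = -84.4444°C.
Final Celsius temperature: 1325.8500 - 84.4444 = 1241.4056°C.

1241.41°C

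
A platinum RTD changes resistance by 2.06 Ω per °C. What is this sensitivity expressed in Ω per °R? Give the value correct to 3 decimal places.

1.144 Ω per °R

Since only a temperature interval is involved, the additive offset between the scales drops out.
A change of 1°R is a change of 5/9°C, so per °R the value is 2.06 × 5/9 = 1.144.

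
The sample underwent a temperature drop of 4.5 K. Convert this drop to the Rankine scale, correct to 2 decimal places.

An interval of 1 K corresponds to 1.8°R.
4.5 × 1.8 = 8.10.

8.10°R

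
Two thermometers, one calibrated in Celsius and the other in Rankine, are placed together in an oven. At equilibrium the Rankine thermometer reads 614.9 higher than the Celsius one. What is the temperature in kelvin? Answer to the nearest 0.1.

Let x be the Celsius reading; then the Rankine reading is 1.8·x + 491.67.
(1.8·x + 491.67) - x = 614.9  ⇒  (0.8)·x = 123.23  ⇒  x = 154.0375°C.
In kelvin: 154.0375 + 273.15 = 427.2 K.

427.2 K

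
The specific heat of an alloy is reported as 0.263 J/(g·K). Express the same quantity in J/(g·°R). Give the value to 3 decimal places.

Since only a temperature interval is involved, the additive offset between the scales drops out.
A change of 1°R is a change of 5/9 K, so per °R the value is 0.263 × 5/9 = 0.146.

0.146 J/(g·°R)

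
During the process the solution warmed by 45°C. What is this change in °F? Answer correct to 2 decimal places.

Only the scale ratio 1.8 matters for a change in temperature.
45 × 1.8 = 81.00.

81.00°F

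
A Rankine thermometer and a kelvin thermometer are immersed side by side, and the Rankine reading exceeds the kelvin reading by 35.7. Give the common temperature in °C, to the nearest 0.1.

Let x be the Rankine reading; then the kelvin reading is 5/9·x.
(5/9·x) - x = -35.7  ⇒  (-4/9)·x = -35.7  ⇒  x = 80.3250°R.
In Celsius: (80.325 - 491.67) × 5/9 = -228.5°C.

-228.5°C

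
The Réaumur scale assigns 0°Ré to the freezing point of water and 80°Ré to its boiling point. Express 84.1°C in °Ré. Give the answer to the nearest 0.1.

Linearly onto the Réaumur scale: 0 + (84.1000 / 100) × (80 - 0) = 67.3°Ré.

67.3°Ré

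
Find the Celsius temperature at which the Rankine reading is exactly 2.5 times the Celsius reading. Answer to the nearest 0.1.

702.4°C

Let C be the Celsius reading. The Rankine reading is R = 1.8·C + 491.67.
Require R = 2.5·C: 1.8·C + 491.67 = 2.5·C.
(-0.7)·C = -491.67  ⇒  C = 702.4.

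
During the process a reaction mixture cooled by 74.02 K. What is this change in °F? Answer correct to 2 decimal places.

For a temperature interval the offset drops out; only the factor 1.8 applies.
74.02 × 1.8 = 133.24.

133.24°F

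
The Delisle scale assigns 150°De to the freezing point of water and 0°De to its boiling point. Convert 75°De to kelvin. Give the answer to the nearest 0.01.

Linear interpolation between the fixed points: C = (75 - 150) × 100 / (0 - 150) = 50.0000°C.
Then 50.0000 + 273.15 = 323.15 K.

323.15 K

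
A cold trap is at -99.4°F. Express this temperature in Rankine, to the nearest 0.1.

360.3°R

In Celsius: (-99.4 - 32) × 5/9 = -73.0000°C.
In Rankine: -73.0000 × 1.8 + 491.67 = 360.3°R.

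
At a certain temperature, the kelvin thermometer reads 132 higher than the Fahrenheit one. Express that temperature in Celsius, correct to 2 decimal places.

136.44°C

Let x be the Fahrenheit reading; then the kelvin reading is 5/9·x + 255.372.
(5/9·x + 255.372) - x = 132  ⇒  (-4/9)·x = -123.372  ⇒  x = 277.5875°F.
In Celsius: (277.5875 - 32) × 5/9 = 136.44°C.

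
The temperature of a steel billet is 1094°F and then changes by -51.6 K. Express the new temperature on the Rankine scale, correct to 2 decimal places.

Initial temperature in Celsius: (1094 - 32) × 5/9 = 590.0000°C.
The 51.6 K change is an interval; Kelvin and Celsius degrees are the same size, so ΔC = -51.6°C.
Final Celsius temperature: 590.0000 - 51.6000 = 538.4000°C.
In Rankine: 538.4000 × 1.8 + 491.67 = 1460.79°R.

1460.79°R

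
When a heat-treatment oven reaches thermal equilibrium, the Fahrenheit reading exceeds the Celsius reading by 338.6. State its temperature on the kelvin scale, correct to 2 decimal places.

Let x be the Celsius reading; then the Fahrenheit reading is 1.8·x + 32.
(1.8·x + 32) - x = 338.6  ⇒  (0.8)·x = 306.6  ⇒  x = 383.2500°C.
In kelvin: 383.2500 + 273.15 = 656.40 K.

656.40 K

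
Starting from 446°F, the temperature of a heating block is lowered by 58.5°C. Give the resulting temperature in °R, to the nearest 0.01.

800.37°R

Initial temperature in Celsius: (446 - 32) × 5/9 = 230.0000°C.
Final Celsius temperature: 230.0000 - 58.5000 = 171.5000°C.
In Rankine: 171.5000 × 1.8 + 491.67 = 800.37°R.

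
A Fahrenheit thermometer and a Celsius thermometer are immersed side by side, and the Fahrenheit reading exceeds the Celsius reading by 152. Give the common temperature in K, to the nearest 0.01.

423.15 K

Let x be the Fahrenheit reading; then the Celsius reading is 5/9·x - 17.7778.
(5/9·x - 17.7778) - x = -152  ⇒  (-4/9)·x = -134.222  ⇒  x = 302.0000°F.
In Celsius: (302 - 32) × 5/9 = 150.0000°C.
In kelvin: 150.0000 + 273.15 = 423.15 K.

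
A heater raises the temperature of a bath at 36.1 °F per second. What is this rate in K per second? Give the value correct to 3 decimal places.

20.056 K/second

Since only a temperature interval is involved, the additive offset between the scales drops out.
A change of 1°F is a change of 5/9 K, so 36.1 × 5/9 = 20.056.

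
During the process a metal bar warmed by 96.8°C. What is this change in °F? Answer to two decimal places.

For a temperature interval the offset drops out; only the factor 1.8 applies.
96.8 × 1.8 = 174.24.

174.24°F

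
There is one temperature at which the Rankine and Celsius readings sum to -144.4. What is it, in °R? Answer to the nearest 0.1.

82.8°R

Let R be the Rankine reading. The Celsius reading is C = 5/9·R - 273.15.
Require R + C = -144.4: (14/9)·R - 273.15 = -144.4.
R = (-144.4 + 273.15) / (14/9) = 82.8.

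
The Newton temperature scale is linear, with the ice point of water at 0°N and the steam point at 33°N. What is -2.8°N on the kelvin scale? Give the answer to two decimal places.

Linear interpolation between the fixed points: C = (-2.8 - 0) × 100 / (33 - 0) = -8.4848°C.
Then -8.4848 + 273.15 = 264.67 K.

264.67 K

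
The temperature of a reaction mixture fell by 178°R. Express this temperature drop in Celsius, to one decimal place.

Only the scale ratio 5/9 matters for a change in temperature.
178 × 5/9 = 98.9.

98.9°C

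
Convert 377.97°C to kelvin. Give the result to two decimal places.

In kelvin: 377.9700 + 273.15 = 651.12 K.

651.12 K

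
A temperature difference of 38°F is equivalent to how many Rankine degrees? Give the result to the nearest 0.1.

38.0°R

Fahrenheit and Rankine degrees are the same size, so the interval is unchanged: 38.0.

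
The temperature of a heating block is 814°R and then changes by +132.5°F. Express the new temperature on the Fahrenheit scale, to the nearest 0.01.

Initial temperature in Celsius: (814 - 491.67) × 5/9 = 179.0722°C.
The 132.5°F change is an interval, so only the factor 5/9 applies: +132.5 × 5/9 = +73.6111°C.
Final Celsius temperature: 179.0722 + 73.6111 = 252.6833°C.
In Fahrenheit: 252.6833 × 1.8 + 32 = 486.83°F.

486.83°F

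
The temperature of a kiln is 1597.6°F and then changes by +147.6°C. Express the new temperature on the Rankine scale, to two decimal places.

Initial temperature in Celsius: (1597.6 - 32) × 5/9 = 869.7778°C.
Final Celsius temperature: 869.7778 + 147.6000 = 1017.3778°C.
In Rankine: 1017.3778 × 1.8 + 491.67 = 2322.95°R.

2322.95°R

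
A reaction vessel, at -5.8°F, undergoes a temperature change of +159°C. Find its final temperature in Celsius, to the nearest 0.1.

138.0°C

Initial temperature in Celsius: (-5.8 - 32) × 5/9 = -21.0000°C.
Final Celsius temperature: -21.0000 + 159.0000 = 138.0000°C.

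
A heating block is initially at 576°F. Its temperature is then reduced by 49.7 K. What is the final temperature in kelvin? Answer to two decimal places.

Initial temperature in Celsius: (576 - 32) × 5/9 = 302.2222°C.
The 49.7 K change is an interval; Kelvin and Celsius degrees are the same size, so ΔC = -49.7°C.
Final Celsius temperature: 302.2222 - 49.7000 = 252.5222°C.
In kelvin: 252.5222 + 273.15 = 525.67 K.

525.67 K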